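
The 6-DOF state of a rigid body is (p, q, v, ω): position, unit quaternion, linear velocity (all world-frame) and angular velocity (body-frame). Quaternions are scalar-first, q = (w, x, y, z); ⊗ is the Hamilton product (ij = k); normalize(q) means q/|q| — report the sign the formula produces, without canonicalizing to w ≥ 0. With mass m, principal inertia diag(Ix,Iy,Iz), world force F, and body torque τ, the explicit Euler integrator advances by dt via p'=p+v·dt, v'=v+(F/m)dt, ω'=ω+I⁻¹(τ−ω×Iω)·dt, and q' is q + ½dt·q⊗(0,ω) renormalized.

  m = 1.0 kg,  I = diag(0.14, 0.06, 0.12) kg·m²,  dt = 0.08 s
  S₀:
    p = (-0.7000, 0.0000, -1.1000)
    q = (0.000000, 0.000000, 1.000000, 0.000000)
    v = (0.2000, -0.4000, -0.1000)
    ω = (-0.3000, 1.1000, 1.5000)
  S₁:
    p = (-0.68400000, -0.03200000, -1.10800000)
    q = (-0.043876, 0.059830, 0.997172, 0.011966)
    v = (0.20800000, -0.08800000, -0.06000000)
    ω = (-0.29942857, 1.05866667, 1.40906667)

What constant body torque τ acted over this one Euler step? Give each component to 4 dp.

τ = (0.1000, -0.0400, -0.1100)

Δω = ω₁−ω₀ = (0.00057143, -0.04133333, -0.09093333)
ω₀×(Iω₀) = (0.0990, -0.0090, 0.0264)
applied torque τ = (0.1000, -0.0400, -0.1100)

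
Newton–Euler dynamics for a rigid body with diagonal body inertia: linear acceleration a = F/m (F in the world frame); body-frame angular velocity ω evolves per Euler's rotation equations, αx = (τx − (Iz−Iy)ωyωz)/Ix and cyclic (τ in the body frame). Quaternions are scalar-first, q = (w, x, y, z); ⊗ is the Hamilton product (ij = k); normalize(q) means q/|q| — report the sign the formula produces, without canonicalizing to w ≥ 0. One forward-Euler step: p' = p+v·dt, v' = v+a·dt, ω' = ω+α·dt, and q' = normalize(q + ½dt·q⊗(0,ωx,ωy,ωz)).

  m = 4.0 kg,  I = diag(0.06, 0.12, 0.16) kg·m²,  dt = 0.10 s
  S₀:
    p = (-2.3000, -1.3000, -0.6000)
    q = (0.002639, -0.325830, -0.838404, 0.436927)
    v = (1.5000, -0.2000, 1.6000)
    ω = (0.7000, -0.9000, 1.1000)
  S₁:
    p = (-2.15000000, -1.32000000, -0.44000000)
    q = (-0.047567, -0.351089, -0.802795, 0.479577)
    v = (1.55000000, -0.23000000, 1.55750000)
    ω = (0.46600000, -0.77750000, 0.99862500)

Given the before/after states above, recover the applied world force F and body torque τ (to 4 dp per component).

F = (2.0000, -1.2000, -1.7000)
τ = (-0.1800, 0.0700, -0.2000)

ω₁ − ω₀ = (-0.23400000, 0.12250000, -0.10137500)
precession coupling = (-0.0396, -0.0770, -0.0378)
τ = I·(Δω/dt) + ω₀×(Iω₀) = (-0.1800, 0.0700, -0.2000)
velocity change Δv = (0.05000000, -0.03000000, -0.04250000)
F = m·Δv/dt = (2.0000, -1.2000, -1.7000)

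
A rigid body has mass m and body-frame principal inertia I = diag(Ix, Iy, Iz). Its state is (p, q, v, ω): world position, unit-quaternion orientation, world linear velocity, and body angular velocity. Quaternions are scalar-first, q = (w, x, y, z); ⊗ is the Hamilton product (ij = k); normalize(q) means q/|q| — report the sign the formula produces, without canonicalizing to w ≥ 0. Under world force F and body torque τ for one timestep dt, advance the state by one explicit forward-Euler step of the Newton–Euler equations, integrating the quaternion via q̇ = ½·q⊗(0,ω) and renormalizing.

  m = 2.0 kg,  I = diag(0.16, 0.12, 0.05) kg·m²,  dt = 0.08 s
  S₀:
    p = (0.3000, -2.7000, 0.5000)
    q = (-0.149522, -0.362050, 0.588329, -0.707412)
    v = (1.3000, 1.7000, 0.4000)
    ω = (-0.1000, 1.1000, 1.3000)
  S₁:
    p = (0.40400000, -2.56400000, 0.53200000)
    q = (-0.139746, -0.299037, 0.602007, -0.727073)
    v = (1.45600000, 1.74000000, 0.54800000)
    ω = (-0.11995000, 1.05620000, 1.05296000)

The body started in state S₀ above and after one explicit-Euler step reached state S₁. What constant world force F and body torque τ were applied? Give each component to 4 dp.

F = (3.9000, 1.0000, 3.7000)
τ = (-0.1400, -0.0800, -0.1500)

Δv = v₁−v₀ = (0.15600000, 0.04000000, 0.14800000)
F = m·Δv/dt = (3.9000, 1.0000, 3.7000)
Δω = ω₁−ω₀ = (-0.01995000, -0.04380000, -0.24704000)
I·α + gyro = (-0.1400, -0.0800, -0.1500)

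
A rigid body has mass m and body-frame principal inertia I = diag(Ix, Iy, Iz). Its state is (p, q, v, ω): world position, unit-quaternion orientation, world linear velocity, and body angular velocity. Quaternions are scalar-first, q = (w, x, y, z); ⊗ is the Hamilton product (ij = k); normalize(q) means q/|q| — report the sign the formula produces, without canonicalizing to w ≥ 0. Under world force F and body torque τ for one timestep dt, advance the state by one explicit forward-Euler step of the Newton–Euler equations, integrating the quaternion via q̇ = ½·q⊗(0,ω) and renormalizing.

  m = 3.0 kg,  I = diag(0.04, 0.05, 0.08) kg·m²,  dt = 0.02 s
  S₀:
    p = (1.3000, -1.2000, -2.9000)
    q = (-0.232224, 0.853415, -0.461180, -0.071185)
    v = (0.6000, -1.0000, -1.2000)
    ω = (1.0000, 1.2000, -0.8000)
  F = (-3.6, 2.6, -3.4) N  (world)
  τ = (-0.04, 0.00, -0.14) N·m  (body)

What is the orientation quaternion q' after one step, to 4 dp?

q⊗(0,ω) = (-0.3569470, 0.2221420, 0.3328782, 1.6710572)
updated quaternion q' = (-0.2358, 0.8555, -0.4578, -0.0545)

q' = (-0.2358, 0.8555, -0.4578, -0.0545)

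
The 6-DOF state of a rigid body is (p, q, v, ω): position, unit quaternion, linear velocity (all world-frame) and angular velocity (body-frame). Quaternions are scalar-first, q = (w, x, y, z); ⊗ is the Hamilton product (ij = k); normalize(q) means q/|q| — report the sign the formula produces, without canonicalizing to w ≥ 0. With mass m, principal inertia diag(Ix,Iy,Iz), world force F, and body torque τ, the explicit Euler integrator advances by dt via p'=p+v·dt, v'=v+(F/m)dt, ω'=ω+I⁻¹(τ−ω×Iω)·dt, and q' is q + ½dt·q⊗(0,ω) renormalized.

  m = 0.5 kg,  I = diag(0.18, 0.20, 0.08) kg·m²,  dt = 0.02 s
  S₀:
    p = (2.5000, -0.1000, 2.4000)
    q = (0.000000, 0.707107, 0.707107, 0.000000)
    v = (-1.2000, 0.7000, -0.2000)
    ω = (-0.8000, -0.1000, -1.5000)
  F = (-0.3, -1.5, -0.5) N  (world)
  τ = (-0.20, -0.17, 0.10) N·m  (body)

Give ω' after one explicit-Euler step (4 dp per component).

ω' = (-0.8202, -0.1290, -1.4754)

gyro term ω×Iω = (-0.0180, 0.1200, 0.0016)
α = I⁻¹(τ − ω×Iω) = (-1.0111, -1.4500, 1.2300)
ω + α·dt = (-0.8202, -0.1290, -1.4754)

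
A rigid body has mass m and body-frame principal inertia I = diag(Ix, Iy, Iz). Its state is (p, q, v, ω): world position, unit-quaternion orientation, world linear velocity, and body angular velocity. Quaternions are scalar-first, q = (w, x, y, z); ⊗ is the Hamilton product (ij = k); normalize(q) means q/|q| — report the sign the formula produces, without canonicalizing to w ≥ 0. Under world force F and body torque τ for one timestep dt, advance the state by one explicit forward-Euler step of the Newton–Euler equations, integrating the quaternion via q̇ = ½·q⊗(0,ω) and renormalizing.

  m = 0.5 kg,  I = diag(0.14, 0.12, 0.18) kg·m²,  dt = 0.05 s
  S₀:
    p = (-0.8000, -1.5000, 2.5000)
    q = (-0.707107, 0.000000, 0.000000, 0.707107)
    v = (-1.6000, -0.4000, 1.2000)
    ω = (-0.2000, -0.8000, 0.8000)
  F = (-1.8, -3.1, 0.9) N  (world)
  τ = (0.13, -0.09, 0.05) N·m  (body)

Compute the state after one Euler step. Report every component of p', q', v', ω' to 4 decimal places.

(τ − ω×Iω)/I = (1.2029, -0.8033, 0.2956)
ω + α·dt = (-0.1399, -0.8402, 0.8148)
Hamilton product q⊗(0,ω) = (-0.5656856, 0.7071070, 0.4242642, -0.5656856)
q' = normalize(q + ½dt·q⊗(0,ω)) = (-0.7210, 0.0177, 0.0106, 0.6927)
a = (-3.6000, -6.2000, 1.8000)
p + v·dt = (-0.8800, -1.5200, 2.5600)
v + (F/m)dt = (-1.7800, -0.7100, 1.2900)

p' = (-0.8800, -1.5200, 2.5600)
q' = (-0.7210, 0.0177, 0.0106, 0.6927)
v' = (-1.7800, -0.7100, 1.2900)
ω' = (-0.1399, -0.8402, 0.8148)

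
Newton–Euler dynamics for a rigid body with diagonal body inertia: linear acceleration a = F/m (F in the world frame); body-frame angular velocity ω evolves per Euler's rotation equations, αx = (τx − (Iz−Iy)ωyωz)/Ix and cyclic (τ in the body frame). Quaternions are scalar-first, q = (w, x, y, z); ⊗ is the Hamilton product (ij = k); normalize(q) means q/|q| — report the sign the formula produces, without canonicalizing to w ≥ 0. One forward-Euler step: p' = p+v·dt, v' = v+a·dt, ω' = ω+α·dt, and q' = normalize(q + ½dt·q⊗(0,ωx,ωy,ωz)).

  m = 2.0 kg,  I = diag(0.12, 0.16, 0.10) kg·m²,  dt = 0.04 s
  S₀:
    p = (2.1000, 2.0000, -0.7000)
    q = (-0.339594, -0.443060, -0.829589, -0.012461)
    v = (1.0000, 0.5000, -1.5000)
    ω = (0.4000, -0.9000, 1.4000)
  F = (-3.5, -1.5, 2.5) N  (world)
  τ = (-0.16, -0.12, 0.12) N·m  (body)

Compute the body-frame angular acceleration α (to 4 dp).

α = (-1.9633, -0.8200, 1.3440)

ω×(Iω) gyroscopic = (0.0756, 0.0112, -0.0144)
angular accel α = (-1.9633, -0.8200, 1.3440)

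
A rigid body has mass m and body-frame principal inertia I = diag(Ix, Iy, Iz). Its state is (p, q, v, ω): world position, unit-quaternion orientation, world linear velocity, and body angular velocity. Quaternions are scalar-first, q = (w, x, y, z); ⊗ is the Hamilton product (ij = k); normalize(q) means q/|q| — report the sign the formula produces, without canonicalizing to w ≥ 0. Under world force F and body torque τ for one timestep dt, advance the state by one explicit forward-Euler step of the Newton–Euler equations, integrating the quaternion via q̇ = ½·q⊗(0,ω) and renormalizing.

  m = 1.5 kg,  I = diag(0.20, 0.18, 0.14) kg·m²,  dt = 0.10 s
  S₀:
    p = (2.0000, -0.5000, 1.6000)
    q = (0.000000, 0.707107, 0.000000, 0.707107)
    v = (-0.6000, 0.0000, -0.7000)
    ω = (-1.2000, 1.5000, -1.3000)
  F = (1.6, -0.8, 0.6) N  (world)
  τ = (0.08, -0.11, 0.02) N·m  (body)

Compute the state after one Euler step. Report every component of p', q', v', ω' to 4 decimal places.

new position p' = (1.9400, -0.5000, 1.5300)
new velocity v' = (-0.4933, -0.0533, -0.6600)
α = I⁻¹(τ − ω×Iω) = (0.0100, -1.1311, -0.1143)
ω + α·dt = (-1.1990, 1.3869, -1.3114)
Hamilton product q⊗(0,ω) = (1.7677675, -1.0606605, 0.0707107, 1.0606605)
q' = normalize(q + ½dt·q⊗(0,ω)) = (0.0878, 0.6497, 0.0035, 0.7551)

p' = (1.9400, -0.5000, 1.5300)
q' = (0.0878, 0.6497, 0.0035, 0.7551)
v' = (-0.4933, -0.0533, -0.6600)
ω' = (-1.1990, 1.3869, -1.3114)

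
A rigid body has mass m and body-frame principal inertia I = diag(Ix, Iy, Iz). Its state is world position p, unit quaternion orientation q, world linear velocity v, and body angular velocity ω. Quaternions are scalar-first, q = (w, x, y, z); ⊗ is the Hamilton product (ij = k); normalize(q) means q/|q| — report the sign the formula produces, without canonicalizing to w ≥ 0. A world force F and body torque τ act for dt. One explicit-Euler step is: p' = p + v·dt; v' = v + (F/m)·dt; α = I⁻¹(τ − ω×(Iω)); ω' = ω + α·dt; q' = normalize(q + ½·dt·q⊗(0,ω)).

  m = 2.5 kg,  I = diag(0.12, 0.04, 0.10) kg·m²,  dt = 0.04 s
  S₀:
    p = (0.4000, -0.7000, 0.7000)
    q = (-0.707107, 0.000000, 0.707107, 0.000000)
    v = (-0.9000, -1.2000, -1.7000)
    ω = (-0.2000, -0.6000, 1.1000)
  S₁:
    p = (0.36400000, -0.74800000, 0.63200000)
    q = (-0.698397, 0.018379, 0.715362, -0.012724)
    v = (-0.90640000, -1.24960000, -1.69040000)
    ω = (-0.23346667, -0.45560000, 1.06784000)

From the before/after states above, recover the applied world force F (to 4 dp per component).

F = (-0.4000, -3.1000, 0.6000)

Δv = v₁−v₀ = (-0.00640000, -0.04960000, 0.00960000)
applied force F = (-0.4000, -3.1000, 0.6000)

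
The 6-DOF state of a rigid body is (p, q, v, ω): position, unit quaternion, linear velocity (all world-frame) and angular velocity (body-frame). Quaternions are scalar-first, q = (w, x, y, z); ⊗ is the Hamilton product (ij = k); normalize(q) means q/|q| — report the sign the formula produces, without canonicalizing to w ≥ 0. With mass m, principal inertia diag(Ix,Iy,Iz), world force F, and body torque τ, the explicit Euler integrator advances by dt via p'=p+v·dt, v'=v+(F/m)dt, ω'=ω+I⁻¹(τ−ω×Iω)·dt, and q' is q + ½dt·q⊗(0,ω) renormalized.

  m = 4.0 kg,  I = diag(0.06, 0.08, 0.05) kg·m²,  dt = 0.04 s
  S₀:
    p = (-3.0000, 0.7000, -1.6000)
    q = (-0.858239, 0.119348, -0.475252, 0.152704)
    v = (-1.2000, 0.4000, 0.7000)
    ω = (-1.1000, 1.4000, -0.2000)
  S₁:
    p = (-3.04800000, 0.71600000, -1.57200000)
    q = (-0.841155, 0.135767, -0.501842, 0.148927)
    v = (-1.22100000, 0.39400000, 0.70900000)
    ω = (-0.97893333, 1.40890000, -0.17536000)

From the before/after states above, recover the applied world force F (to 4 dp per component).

v₁ − v₀ = (-0.02100000, -0.00600000, 0.00900000)
F = m·Δv/dt = (-2.1000, -0.6000, 0.9000)

F = (-2.1000, -0.6000, 0.9000)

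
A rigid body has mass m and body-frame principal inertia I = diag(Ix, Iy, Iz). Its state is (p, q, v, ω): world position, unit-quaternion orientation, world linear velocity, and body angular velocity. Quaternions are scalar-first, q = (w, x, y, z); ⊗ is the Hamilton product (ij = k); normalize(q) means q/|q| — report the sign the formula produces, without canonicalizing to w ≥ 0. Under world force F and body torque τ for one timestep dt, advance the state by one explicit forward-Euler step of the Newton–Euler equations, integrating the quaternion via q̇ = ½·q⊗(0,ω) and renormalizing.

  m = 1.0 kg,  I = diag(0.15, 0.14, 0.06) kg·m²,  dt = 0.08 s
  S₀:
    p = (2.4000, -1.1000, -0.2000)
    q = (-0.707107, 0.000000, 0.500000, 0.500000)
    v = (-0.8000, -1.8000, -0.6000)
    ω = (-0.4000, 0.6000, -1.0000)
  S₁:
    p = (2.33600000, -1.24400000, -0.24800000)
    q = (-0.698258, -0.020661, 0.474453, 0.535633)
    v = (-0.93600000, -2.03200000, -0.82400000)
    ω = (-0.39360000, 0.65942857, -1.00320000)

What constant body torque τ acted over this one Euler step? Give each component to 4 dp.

rate change Δω = (0.00640000, 0.05942857, -0.00320000)
I·α + gyro = (0.0600, 0.1400, 0.0000)

τ = (0.0600, 0.1400, 0.0000)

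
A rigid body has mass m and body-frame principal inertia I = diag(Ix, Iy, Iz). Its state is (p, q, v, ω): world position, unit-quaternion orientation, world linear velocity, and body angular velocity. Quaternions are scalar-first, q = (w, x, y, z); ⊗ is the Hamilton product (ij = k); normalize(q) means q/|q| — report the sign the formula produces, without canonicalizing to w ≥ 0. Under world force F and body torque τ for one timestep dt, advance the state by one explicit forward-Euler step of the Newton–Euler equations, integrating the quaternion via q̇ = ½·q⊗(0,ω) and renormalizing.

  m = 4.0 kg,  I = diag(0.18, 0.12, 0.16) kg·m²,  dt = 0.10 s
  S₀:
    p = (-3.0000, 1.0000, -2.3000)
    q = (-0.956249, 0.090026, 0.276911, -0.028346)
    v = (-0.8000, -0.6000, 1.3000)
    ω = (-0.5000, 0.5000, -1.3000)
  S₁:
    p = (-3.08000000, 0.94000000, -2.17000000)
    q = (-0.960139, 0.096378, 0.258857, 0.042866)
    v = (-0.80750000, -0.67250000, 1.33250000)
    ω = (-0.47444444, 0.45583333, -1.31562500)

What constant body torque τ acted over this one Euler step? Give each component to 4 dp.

Δω = ω₁−ω₀ = (0.02555556, -0.04416667, -0.01562500)
ω₀×(Iω₀) = (-0.0260, 0.0130, 0.0150)
I·α + gyro = (0.0200, -0.0400, -0.0100)

τ = (0.0200, -0.0400, -0.0100)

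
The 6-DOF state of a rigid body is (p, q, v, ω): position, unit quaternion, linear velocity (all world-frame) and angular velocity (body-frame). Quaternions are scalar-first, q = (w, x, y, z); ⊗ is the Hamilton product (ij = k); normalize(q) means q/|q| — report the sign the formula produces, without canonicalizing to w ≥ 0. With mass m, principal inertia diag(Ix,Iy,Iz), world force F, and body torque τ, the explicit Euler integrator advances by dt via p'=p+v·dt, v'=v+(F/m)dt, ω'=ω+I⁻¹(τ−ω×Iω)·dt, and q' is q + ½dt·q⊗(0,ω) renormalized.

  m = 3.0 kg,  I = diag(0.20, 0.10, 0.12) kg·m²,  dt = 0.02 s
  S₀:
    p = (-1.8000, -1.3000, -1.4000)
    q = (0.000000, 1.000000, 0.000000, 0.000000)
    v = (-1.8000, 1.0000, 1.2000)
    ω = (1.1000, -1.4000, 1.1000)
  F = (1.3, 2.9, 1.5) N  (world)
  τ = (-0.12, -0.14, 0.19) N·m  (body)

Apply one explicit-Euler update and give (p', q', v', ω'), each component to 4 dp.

p' = (-1.8360, -1.2800, -1.3760)
q' = (-0.0110, 0.9998, -0.0110, -0.0140)
v' = (-1.7913, 1.0193, 1.2100)
ω' = (1.0911, -1.4474, 1.1060)

linear accel F/m = (0.4333, 0.9667, 0.5000)
p + v·dt = (-1.8360, -1.2800, -1.3760)
new velocity v' = (-1.7913, 1.0193, 1.2100)
(τ − ω×Iω)/I = (-0.4460, -2.3680, 0.3000)
new body rate ω' = (1.0911, -1.4474, 1.1060)
2q̇ = q⊗(0,ω) = (-1.1000000, 0.0000000, -1.1000000, -1.4000000)
q + ½dt·q⊗(0,ω), renormalized = (-0.0110, 0.9998, -0.0110, -0.0140)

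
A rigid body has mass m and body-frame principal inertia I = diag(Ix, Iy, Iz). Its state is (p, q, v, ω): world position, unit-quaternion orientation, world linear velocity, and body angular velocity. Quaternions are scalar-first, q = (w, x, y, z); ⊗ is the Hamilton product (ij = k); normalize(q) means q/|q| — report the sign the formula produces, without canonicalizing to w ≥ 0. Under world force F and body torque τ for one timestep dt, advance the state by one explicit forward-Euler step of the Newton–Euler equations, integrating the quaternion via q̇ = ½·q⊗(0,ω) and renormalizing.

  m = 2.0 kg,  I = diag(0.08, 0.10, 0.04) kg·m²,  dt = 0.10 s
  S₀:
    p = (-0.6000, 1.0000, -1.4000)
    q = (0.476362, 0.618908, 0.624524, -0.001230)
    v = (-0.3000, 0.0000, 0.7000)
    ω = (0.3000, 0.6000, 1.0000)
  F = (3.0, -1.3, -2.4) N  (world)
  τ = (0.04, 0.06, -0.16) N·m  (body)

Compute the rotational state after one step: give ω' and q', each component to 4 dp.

ω' = (0.3950, 0.6480, 0.5910)
q' = (0.4476, 0.6561, 0.6068, 0.0317)

(τ − ω×Iω)/I = (0.9500, 0.4800, -4.0900)
new body rate ω' = (0.3950, 0.6480, 0.5910)
q⊗(0,ω) = (-0.5591568, 0.7681706, -0.3334598, 0.6603496)
q' = normalize(q + ½dt·q⊗(0,ω)) = (0.4476, 0.6561, 0.6068, 0.0317)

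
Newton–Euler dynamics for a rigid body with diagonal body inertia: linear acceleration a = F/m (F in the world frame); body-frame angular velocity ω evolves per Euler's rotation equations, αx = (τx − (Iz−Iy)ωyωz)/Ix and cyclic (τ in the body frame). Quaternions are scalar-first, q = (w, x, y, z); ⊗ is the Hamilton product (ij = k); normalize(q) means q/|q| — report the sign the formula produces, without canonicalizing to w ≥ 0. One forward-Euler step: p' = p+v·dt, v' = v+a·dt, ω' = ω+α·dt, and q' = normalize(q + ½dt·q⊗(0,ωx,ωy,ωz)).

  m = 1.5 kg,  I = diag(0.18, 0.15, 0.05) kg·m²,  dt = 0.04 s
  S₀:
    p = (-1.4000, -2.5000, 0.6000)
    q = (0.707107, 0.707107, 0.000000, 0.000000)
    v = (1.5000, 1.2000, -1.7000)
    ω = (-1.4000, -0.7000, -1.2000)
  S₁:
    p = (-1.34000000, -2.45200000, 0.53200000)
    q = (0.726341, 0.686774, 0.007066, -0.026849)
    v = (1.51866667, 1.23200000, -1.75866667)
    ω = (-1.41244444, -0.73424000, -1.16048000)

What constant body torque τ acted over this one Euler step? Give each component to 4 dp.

Δω = ω₁−ω₀ = (-0.01244444, -0.03424000, 0.03952000)
ω₀×(Iω₀) = (-0.0840, 0.2184, -0.0294)
I·α + gyro = (-0.1400, 0.0900, 0.0200)

τ = (-0.1400, 0.0900, 0.0200)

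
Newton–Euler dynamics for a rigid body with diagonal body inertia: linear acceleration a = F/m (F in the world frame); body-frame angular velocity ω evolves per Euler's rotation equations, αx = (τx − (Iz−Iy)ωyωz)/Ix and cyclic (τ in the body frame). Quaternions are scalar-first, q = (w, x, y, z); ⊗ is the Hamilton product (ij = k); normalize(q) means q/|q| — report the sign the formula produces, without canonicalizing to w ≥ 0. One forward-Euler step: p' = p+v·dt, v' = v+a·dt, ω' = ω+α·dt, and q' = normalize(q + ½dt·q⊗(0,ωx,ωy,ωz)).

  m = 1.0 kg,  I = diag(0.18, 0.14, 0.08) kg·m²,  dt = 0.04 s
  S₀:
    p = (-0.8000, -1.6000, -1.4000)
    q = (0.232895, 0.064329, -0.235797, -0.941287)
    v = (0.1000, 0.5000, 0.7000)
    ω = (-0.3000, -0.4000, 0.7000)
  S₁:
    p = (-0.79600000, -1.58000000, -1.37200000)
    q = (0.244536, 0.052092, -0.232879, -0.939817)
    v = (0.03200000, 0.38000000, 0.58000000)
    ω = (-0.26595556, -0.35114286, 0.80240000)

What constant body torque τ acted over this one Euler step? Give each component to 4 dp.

τ = (0.1700, 0.1500, 0.2000)

rate change Δω = (0.03404444, 0.04885714, 0.10240000)
τ = I·(Δω/dt) + ω₀×(Iω₀) = (0.1700, 0.1500, 0.2000)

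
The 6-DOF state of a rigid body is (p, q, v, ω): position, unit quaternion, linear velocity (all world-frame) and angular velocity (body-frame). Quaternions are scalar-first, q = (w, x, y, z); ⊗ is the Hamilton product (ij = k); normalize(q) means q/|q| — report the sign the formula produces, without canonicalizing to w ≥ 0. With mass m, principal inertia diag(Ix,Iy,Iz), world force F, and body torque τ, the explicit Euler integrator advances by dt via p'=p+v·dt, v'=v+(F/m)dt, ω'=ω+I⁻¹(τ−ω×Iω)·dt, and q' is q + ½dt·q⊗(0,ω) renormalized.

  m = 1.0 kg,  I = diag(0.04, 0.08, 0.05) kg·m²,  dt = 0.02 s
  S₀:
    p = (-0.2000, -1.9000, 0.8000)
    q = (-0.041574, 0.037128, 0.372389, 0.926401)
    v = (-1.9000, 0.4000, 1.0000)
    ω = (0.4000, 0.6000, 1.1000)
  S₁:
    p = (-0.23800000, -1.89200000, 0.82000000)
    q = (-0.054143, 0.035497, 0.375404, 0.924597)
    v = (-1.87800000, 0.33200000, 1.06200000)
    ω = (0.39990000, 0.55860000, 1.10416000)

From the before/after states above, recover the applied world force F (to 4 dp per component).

v₁ − v₀ = (0.02200000, -0.06800000, 0.06200000)
F = m·Δv/dt = (1.1000, -3.4000, 3.1000)

F = (1.1000, -3.4000, 3.1000)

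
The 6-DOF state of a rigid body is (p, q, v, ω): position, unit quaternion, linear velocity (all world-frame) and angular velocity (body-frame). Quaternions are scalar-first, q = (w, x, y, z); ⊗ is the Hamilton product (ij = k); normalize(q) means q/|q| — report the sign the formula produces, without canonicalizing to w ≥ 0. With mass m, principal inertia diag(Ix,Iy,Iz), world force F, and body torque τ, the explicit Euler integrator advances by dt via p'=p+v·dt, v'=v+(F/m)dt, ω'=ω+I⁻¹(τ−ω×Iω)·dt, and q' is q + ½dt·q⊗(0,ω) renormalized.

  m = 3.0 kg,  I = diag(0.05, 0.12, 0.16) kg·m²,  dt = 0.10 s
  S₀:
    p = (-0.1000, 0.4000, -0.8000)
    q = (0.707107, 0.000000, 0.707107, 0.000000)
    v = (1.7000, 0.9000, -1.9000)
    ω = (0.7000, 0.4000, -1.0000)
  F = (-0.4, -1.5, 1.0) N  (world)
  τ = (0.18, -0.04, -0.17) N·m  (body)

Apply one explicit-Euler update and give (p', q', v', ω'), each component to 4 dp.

linear accel F/m = (-0.1333, -0.5000, 0.3333)
p + v·dt = (0.0700, 0.4900, -0.9900)
v' = v + a·dt = (1.6867, 0.8500, -1.8667)
(τ − ω×Iω)/I = (3.9200, -0.9750, -1.1850)
ω + α·dt = (1.0920, 0.3025, -1.1185)
2q̇ = q⊗(0,ω) = (-0.2828428, -0.2121321, 0.2828428, -1.2020819)
q' = normalize(q + ½dt·q⊗(0,ω)) = (0.6915, -0.0106, 0.7198, -0.0600)

p' = (0.0700, 0.4900, -0.9900)
q' = (0.6915, -0.0106, 0.7198, -0.0600)
v' = (1.6867, 0.8500, -1.8667)
ω' = (1.0920, 0.3025, -1.1185)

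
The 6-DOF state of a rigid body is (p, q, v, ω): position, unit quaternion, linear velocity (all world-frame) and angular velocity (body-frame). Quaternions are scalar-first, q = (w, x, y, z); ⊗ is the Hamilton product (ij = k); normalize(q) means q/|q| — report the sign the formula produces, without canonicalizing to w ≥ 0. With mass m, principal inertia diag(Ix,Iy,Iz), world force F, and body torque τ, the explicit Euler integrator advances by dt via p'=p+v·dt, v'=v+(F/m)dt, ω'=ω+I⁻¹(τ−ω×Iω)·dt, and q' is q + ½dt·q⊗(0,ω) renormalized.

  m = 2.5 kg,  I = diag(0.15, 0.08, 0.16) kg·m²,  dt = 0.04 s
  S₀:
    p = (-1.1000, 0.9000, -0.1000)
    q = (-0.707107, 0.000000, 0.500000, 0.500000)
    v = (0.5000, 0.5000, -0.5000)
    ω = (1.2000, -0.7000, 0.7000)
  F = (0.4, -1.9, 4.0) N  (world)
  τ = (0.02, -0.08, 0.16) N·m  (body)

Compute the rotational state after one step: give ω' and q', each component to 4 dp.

ω' = (1.2158, -0.7358, 0.7253)
q' = (-0.7068, -0.0030, 0.5216, 0.4779)

ω×(Iω) gyroscopic = (-0.0392, -0.0084, 0.0588)
α = I⁻¹(τ − ω×Iω) = (0.3947, -0.8950, 0.6325)
ω + α·dt = (1.2158, -0.7358, 0.7253)
Hamilton product q⊗(0,ω) = (0.0000000, -0.1485284, 1.0949749, -1.0949749)
updated quaternion q' = (-0.7068, -0.0030, 0.5216, 0.4779)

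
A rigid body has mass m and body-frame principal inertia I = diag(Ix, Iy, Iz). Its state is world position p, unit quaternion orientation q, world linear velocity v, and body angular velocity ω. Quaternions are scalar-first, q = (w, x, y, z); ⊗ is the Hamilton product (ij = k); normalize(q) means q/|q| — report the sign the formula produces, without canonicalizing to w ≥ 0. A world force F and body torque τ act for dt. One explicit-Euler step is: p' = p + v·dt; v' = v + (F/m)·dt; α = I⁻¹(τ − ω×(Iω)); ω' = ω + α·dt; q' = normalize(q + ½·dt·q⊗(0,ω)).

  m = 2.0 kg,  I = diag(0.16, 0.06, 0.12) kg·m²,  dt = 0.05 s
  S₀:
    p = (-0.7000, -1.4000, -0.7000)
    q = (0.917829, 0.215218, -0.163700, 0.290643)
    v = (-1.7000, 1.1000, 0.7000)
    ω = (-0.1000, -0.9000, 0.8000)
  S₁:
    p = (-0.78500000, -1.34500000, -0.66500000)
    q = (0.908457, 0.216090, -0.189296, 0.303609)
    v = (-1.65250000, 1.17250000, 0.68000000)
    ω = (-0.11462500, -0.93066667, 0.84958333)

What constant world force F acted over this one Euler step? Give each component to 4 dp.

F = (1.9000, 2.9000, -0.8000)

v₁ − v₀ = (0.04750000, 0.07250000, -0.02000000)
applied force F = (1.9000, 2.9000, -0.8000)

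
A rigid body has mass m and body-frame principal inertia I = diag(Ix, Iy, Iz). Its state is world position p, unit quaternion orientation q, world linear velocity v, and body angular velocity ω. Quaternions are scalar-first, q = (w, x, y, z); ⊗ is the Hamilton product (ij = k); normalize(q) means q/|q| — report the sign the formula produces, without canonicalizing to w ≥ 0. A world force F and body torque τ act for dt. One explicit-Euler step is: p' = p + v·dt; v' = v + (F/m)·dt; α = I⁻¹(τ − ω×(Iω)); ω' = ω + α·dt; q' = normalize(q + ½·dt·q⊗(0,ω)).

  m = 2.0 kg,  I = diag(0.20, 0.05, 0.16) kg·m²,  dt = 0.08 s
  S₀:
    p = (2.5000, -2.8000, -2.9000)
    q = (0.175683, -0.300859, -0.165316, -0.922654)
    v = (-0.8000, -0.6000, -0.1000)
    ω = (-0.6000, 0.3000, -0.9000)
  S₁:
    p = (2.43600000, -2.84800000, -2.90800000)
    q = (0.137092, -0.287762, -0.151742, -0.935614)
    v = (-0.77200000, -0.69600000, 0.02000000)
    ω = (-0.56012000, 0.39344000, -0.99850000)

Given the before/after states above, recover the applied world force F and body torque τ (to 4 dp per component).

velocity change Δv = (0.02800000, -0.09600000, 0.12000000)
m·(v₁−v₀)/dt = (0.7000, -2.4000, 3.0000)
ω₁ − ω₀ = (0.03988000, 0.09344000, -0.09850000)
τ = I·(Δω/dt) + ω₀×(Iω₀) = (0.0700, 0.0800, -0.1700)

F = (0.7000, -2.4000, 3.0000)
τ = (0.0700, 0.0800, -0.1700)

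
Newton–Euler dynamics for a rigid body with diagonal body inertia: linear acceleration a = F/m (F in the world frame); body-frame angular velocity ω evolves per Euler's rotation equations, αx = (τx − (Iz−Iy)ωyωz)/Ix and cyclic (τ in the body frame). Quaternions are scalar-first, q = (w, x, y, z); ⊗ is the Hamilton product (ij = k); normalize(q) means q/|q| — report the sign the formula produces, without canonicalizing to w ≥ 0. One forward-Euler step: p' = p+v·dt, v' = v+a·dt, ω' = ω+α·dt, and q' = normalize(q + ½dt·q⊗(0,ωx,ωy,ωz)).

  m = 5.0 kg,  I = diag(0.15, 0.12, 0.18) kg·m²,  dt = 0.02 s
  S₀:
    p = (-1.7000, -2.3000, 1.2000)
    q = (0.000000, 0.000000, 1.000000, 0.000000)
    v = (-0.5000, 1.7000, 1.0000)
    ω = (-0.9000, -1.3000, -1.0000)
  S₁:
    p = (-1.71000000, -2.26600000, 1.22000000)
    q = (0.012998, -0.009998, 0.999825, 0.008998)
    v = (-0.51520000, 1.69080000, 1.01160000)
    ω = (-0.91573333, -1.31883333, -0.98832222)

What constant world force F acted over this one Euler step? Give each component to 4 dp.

F = (-3.8000, -2.3000, 2.9000)

v₁ − v₀ = (-0.01520000, -0.00920000, 0.01160000)
applied force F = (-3.8000, -2.3000, 2.9000)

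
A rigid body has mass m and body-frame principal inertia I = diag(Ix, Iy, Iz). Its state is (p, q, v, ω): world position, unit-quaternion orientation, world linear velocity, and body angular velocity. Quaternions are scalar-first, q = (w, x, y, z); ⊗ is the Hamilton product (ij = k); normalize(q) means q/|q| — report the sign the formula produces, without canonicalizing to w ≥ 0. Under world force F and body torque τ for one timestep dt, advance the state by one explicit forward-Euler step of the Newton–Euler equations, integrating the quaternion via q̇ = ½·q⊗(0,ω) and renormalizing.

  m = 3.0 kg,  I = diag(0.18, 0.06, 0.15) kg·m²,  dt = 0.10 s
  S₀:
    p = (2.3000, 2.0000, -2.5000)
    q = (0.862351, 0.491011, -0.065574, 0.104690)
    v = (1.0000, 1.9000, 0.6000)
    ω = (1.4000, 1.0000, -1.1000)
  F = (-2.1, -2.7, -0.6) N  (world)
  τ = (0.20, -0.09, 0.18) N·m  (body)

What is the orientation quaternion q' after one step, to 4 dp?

q⊗(0,ω) = (-0.5066824, 1.1747328, 1.5490291, -0.3657715)
q' = normalize(q + ½dt·q⊗(0,ω)) = (0.8327, 0.5469, 0.0118, 0.0860)

q' = (0.8327, 0.5469, 0.0118, 0.0860)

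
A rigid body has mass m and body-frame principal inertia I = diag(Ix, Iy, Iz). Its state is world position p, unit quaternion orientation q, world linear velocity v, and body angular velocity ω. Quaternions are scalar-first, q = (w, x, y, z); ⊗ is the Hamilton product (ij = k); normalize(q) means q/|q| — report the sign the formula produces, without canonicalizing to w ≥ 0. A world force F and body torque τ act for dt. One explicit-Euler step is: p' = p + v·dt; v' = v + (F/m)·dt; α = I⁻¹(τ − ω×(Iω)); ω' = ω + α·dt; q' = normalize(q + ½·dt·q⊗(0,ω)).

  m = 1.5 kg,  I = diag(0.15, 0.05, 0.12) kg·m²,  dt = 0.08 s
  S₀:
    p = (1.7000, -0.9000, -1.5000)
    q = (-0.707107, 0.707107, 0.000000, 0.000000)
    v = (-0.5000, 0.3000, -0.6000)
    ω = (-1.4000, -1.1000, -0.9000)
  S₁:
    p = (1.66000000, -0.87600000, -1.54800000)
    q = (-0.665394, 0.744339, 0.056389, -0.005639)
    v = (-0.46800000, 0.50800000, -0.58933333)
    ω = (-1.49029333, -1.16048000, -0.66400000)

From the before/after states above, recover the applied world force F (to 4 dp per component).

F = (0.6000, 3.9000, 0.2000)

velocity change Δv = (0.03200000, 0.20800000, 0.01066667)
m·(v₁−v₀)/dt = (0.6000, 3.9000, 0.2000)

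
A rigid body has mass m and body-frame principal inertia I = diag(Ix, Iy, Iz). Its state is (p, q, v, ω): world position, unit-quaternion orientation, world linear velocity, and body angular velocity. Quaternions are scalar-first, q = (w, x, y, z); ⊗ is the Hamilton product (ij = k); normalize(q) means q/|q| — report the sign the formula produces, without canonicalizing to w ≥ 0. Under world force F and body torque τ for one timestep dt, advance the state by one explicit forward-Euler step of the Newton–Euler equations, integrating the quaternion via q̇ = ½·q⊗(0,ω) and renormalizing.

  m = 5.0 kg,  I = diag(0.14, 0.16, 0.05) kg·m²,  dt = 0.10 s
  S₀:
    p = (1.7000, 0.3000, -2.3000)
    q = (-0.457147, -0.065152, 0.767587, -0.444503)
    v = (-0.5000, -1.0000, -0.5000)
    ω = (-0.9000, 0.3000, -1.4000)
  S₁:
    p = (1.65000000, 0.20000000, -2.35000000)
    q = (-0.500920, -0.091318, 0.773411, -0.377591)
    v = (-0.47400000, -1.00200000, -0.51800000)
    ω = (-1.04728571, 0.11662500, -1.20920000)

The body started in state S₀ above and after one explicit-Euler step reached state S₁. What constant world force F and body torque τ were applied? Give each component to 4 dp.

F = (1.3000, -0.1000, -0.9000)
τ = (-0.1600, -0.1800, 0.0900)

Δv = v₁−v₀ = (0.02600000, -0.00200000, -0.01800000)
applied force F = (1.3000, -0.1000, -0.9000)
rate change Δω = (-0.14728571, -0.18337500, 0.19080000)
ω₀×(Iω₀) = (0.0462, 0.1134, -0.0054)
I·α + gyro = (-0.1600, -0.1800, 0.0900)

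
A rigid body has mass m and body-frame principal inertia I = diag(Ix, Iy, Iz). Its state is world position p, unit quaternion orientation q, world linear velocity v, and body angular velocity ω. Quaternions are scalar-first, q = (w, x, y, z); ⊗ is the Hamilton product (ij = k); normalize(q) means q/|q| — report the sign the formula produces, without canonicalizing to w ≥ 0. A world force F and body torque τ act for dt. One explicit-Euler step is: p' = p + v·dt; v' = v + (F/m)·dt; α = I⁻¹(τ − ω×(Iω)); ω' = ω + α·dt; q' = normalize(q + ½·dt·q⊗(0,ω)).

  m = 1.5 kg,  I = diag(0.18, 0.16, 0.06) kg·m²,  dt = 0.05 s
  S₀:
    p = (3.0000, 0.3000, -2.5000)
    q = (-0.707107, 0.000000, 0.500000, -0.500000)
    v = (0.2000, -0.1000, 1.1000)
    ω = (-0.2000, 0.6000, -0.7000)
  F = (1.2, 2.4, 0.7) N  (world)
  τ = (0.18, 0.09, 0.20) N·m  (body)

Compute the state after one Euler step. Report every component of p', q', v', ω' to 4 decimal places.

linear accel F/m = (0.8000, 1.6000, 0.4667)
new position p' = (3.0100, 0.2950, -2.4450)
new velocity v' = (0.2400, -0.0200, 1.1233)
(τ − ω×Iω)/I = (0.7667, 0.4575, 3.2933)
ω' = ω + α·dt = (-0.1617, 0.6229, -0.5353)
q⊗(0,ω) = (-0.6500000, 0.0914214, -0.3242642, 0.5949749)
q + ½dt·q⊗(0,ω), renormalized = (-0.7232, 0.0023, 0.4918, -0.4850)

p' = (3.0100, 0.2950, -2.4450)
q' = (-0.7232, 0.0023, 0.4918, -0.4850)
v' = (0.2400, -0.0200, 1.1233)
ω' = (-0.1617, 0.6229, -0.5353)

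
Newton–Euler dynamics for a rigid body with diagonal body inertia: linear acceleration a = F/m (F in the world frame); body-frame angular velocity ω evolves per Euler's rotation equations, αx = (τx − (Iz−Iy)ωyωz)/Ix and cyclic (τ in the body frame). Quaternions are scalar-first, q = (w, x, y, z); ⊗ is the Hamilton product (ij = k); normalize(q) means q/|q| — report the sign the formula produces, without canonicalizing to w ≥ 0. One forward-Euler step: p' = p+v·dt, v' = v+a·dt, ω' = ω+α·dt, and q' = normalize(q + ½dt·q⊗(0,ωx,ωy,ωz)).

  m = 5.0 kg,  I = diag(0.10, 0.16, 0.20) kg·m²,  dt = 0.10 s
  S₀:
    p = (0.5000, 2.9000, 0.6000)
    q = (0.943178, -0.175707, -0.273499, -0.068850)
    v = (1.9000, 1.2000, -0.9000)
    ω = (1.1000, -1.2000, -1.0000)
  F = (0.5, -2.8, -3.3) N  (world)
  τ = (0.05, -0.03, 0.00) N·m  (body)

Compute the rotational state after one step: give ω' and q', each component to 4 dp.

α = I⁻¹(τ − ω×Iω) = (0.0200, -0.8750, 0.3960)
ω + α·dt = (1.1020, -1.2875, -0.9604)
Hamilton product q⊗(0,ω) = (-0.2037711, 1.2283748, -1.3832556, -0.4314807)
updated quaternion q' = (0.9288, -0.1138, -0.3411, -0.0900)

ω' = (1.1020, -1.2875, -0.9604)
q' = (0.9288, -0.1138, -0.3411, -0.0900)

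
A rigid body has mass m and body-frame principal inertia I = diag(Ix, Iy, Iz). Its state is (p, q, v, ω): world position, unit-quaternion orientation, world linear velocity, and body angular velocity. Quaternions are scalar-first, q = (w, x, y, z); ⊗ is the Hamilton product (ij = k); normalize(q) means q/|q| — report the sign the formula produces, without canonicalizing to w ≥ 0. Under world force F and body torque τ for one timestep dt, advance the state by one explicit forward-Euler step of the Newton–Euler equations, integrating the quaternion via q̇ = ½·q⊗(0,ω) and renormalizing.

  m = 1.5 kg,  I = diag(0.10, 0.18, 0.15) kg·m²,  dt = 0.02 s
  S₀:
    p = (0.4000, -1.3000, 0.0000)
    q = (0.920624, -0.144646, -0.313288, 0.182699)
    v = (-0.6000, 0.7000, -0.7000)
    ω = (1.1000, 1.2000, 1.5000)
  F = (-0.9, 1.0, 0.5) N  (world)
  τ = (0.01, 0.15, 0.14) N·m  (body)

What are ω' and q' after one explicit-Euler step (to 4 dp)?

ω' = (1.1128, 1.2258, 1.5046)
q' = (0.9230, -0.1414, -0.2980, 0.1982)

precession coupling ω×(Iω) = (-0.0540, -0.0825, 0.1056)
α = I⁻¹(τ − ω×Iω) = (0.6400, 1.2917, 0.2293)
new body rate ω' = (1.1128, 1.2258, 1.5046)
q⊗(0,ω) = (0.2610077, 0.3235156, 1.5226867, 1.5519776)
updated quaternion q' = (0.9230, -0.1414, -0.2980, 0.1982)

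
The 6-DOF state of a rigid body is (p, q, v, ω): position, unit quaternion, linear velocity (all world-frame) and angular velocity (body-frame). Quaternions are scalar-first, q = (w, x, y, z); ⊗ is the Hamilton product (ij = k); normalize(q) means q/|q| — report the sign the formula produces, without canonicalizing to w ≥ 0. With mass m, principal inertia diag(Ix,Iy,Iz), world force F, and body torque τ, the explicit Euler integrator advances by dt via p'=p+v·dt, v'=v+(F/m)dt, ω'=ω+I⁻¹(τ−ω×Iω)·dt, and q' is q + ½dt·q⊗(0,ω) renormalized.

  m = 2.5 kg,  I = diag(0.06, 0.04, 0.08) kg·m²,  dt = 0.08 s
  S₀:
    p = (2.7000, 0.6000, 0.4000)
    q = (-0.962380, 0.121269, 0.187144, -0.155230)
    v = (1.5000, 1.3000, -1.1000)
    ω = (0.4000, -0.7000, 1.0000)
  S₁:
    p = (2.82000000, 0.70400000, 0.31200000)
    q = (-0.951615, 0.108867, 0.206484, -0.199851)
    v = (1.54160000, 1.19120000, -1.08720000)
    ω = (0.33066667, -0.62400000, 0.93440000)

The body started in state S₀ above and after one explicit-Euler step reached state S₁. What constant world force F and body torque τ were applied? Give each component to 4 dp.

F = (1.3000, -3.4000, 0.4000)
τ = (-0.0800, 0.0300, -0.0600)

Δω = ω₁−ω₀ = (-0.06933333, 0.07600000, -0.06560000)
applied torque τ = (-0.0800, 0.0300, -0.0600)
Δv = v₁−v₀ = (0.04160000, -0.10880000, 0.01280000)
m·(v₁−v₀)/dt = (1.3000, -3.4000, 0.4000)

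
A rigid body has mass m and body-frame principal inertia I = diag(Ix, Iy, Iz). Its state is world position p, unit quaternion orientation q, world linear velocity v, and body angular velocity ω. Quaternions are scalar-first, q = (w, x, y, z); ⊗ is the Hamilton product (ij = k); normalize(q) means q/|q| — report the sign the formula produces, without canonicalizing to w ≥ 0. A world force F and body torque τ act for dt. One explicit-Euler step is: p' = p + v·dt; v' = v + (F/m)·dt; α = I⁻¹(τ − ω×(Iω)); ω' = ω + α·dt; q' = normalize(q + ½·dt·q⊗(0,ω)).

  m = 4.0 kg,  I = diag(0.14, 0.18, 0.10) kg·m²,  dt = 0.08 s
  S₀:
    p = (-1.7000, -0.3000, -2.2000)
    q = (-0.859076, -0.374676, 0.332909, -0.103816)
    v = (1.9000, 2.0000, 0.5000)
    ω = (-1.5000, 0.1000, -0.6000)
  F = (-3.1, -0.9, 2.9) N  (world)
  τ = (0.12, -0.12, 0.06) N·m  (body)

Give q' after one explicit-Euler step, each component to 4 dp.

q' = (-0.8835, -0.3300, 0.3260, -0.0646)

Hamilton product q⊗(0,ω) = (-0.6575945, 1.0992502, -0.1549892, 0.9773415)
q' = normalize(q + ½dt·q⊗(0,ω)) = (-0.8835, -0.3300, 0.3260, -0.0646)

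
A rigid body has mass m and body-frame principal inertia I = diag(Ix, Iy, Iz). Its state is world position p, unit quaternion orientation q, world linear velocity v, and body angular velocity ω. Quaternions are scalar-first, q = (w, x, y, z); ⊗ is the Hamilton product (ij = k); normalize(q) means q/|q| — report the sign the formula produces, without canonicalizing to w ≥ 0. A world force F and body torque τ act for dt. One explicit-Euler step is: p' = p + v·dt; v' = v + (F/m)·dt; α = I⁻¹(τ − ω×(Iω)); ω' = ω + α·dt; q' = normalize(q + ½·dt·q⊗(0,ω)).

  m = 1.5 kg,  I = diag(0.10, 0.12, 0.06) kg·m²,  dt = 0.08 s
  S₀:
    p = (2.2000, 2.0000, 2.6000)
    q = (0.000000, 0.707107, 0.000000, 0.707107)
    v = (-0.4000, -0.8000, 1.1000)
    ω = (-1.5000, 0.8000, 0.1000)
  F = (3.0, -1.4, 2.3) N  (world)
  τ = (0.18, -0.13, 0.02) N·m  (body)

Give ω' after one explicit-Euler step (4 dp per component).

angular accel α = (1.8480, -1.0333, 0.7333)
new body rate ω' = (-1.3522, 0.7173, 0.1587)

ω' = (-1.3522, 0.7173, 0.1587)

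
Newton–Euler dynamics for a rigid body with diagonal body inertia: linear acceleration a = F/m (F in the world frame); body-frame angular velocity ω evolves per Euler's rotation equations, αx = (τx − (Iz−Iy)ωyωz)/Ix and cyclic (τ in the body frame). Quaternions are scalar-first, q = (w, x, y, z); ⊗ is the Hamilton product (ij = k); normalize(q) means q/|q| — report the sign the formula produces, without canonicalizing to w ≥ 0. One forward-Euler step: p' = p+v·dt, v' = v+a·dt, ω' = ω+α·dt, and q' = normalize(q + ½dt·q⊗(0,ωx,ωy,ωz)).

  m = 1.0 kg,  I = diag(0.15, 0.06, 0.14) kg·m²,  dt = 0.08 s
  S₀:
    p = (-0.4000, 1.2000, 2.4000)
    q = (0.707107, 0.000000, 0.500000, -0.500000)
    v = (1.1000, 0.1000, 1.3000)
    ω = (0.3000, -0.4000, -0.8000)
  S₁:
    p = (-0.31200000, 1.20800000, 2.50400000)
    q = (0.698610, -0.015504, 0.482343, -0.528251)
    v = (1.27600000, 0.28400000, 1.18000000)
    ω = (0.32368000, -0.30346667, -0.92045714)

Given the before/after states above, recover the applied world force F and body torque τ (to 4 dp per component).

F = (2.2000, 2.3000, -1.5000)
τ = (0.0700, 0.0700, -0.2000)

ω₁ − ω₀ = (0.02368000, 0.09653333, -0.12045714)
ω₀×(Iω₀) = (0.0256, -0.0024, 0.0108)
I·α + gyro = (0.0700, 0.0700, -0.2000)
Δv = v₁−v₀ = (0.17600000, 0.18400000, -0.12000000)
F = m·Δv/dt = (2.2000, 2.3000, -1.5000)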